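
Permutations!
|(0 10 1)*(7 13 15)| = 3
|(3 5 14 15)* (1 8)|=|(1 8)(3 5 14 15)|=4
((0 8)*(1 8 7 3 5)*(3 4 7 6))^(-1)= (0 8 1 5 3 6)(4 7)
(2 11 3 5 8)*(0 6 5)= (0 6 5 8 2 11 3)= [6, 1, 11, 0, 4, 8, 5, 7, 2, 9, 10, 3]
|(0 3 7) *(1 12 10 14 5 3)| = |(0 1 12 10 14 5 3 7)| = 8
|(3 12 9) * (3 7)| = 4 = |(3 12 9 7)|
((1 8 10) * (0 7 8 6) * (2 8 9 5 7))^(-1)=(0 6 1 10 8 2)(5 9 7)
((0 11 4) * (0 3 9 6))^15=((0 11 4 3 9 6))^15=(0 3)(4 6)(9 11)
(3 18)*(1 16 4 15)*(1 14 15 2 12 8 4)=(1 16)(2 12 8 4)(3 18)(14 15)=[0, 16, 12, 18, 2, 5, 6, 7, 4, 9, 10, 11, 8, 13, 15, 14, 1, 17, 3]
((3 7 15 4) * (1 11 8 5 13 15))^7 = ((1 11 8 5 13 15 4 3 7))^7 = (1 3 15 5 11 7 4 13 8)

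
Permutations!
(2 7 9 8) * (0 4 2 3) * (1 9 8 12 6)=(0 4 2 7 8 3)(1 9 12 6)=[4, 9, 7, 0, 2, 5, 1, 8, 3, 12, 10, 11, 6]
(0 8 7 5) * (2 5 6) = (0 8 7 6 2 5) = [8, 1, 5, 3, 4, 0, 2, 6, 7]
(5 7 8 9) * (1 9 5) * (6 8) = (1 9)(5 7 6 8) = [0, 9, 2, 3, 4, 7, 8, 6, 5, 1]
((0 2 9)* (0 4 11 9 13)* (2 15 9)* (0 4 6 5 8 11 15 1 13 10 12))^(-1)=(0 12 10 2 11 8 5 6 9 15 4 13 1)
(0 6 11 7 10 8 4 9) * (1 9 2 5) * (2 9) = (0 6 11 7 10 8 4 9)(1 2 5) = [6, 2, 5, 3, 9, 1, 11, 10, 4, 0, 8, 7]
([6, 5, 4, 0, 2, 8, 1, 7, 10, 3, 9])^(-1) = (0 3 9 10 8 5 1 6)(2 4)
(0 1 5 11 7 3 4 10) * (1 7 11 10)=(11)(0 7 3 4 1 5 10)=[7, 5, 2, 4, 1, 10, 6, 3, 8, 9, 0, 11]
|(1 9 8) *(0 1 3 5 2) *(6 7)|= |(0 1 9 8 3 5 2)(6 7)|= 14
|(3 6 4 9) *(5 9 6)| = |(3 5 9)(4 6)| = 6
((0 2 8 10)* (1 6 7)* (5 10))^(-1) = ((0 2 8 5 10)(1 6 7))^(-1) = (0 10 5 8 2)(1 7 6)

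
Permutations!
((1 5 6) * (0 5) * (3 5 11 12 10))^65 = (0 11 12 10 3 5 6 1)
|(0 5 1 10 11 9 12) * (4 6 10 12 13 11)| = 12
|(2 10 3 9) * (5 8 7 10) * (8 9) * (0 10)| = 15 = |(0 10 3 8 7)(2 5 9)|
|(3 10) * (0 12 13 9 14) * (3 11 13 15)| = 9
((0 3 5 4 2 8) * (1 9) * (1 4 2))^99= (9)(0 8 2 5 3)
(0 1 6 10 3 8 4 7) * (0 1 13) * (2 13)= [2, 6, 13, 8, 7, 5, 10, 1, 4, 9, 3, 11, 12, 0]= (0 2 13)(1 6 10 3 8 4 7)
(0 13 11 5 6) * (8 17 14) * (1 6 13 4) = [4, 6, 2, 3, 1, 13, 0, 7, 17, 9, 10, 5, 12, 11, 8, 15, 16, 14] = (0 4 1 6)(5 13 11)(8 17 14)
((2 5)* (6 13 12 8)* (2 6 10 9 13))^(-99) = (8 10 9 13 12)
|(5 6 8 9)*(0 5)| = |(0 5 6 8 9)| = 5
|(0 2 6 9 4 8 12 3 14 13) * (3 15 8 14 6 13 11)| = 6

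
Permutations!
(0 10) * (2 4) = (0 10)(2 4) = [10, 1, 4, 3, 2, 5, 6, 7, 8, 9, 0]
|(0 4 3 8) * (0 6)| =5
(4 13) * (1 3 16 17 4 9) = (1 3 16 17 4 13 9) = [0, 3, 2, 16, 13, 5, 6, 7, 8, 1, 10, 11, 12, 9, 14, 15, 17, 4]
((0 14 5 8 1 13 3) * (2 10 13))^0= (14)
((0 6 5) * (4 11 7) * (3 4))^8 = (11)(0 5 6)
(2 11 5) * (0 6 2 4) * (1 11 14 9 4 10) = (0 6 2 14 9 4)(1 11 5 10) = [6, 11, 14, 3, 0, 10, 2, 7, 8, 4, 1, 5, 12, 13, 9]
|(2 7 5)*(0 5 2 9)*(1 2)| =|(0 5 9)(1 2 7)| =3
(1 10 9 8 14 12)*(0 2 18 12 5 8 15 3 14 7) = (0 2 18 12 1 10 9 15 3 14 5 8 7) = [2, 10, 18, 14, 4, 8, 6, 0, 7, 15, 9, 11, 1, 13, 5, 3, 16, 17, 12]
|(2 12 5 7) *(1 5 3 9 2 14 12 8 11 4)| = 11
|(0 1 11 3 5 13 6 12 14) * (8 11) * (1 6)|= 12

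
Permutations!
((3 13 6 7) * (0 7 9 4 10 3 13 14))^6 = ((0 7 13 6 9 4 10 3 14))^6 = (0 10 6)(3 9 7)(4 13 14)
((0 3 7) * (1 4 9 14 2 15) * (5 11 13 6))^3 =((0 3 7)(1 4 9 14 2 15)(5 11 13 6))^3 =(1 14)(2 4)(5 6 13 11)(9 15)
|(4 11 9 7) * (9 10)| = |(4 11 10 9 7)| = 5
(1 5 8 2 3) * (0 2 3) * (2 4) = (0 4 2)(1 5 8 3) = [4, 5, 0, 1, 2, 8, 6, 7, 3]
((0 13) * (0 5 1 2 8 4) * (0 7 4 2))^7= (0 1 5 13)(2 8)(4 7)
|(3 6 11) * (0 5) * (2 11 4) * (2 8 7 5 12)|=10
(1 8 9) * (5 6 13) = (1 8 9)(5 6 13) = [0, 8, 2, 3, 4, 6, 13, 7, 9, 1, 10, 11, 12, 5]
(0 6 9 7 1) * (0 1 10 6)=(6 9 7 10)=[0, 1, 2, 3, 4, 5, 9, 10, 8, 7, 6]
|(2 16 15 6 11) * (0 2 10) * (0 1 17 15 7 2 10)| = |(0 10 1 17 15 6 11)(2 16 7)| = 21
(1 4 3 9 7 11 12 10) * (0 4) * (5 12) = [4, 0, 2, 9, 3, 12, 6, 11, 8, 7, 1, 5, 10] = (0 4 3 9 7 11 5 12 10 1)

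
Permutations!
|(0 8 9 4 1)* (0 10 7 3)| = 8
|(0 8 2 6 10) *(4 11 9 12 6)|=9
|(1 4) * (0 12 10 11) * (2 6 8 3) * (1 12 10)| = 12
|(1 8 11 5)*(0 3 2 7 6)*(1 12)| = 5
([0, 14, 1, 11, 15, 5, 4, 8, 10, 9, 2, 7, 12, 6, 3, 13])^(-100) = [0, 7, 11, 10, 4, 5, 6, 1, 14, 9, 3, 2, 12, 13, 8, 15]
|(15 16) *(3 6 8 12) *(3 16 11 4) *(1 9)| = |(1 9)(3 6 8 12 16 15 11 4)| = 8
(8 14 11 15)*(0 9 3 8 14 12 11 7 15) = (0 9 3 8 12 11)(7 15 14) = [9, 1, 2, 8, 4, 5, 6, 15, 12, 3, 10, 0, 11, 13, 7, 14]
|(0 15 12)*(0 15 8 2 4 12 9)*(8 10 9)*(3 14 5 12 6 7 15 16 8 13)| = |(0 10 9)(2 4 6 7 15 13 3 14 5 12 16 8)| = 12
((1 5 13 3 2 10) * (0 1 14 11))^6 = (0 10 13)(1 14 3)(2 5 11)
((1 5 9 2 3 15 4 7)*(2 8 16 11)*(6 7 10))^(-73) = ((1 5 9 8 16 11 2 3 15 4 10 6 7))^(-73) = (1 11 10 9 3 7 16 4 5 2 6 8 15)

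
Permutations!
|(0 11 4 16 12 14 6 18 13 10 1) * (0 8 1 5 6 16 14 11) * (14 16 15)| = 20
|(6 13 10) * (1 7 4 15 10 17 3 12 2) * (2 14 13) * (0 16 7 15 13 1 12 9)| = |(0 16 7 4 13 17 3 9)(1 15 10 6 2 12 14)| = 56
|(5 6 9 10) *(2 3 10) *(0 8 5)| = |(0 8 5 6 9 2 3 10)| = 8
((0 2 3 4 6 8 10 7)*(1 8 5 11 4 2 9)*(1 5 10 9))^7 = (0 6 5 1 10 11 8 7 4 9)(2 3)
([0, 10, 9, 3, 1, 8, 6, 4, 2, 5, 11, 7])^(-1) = (1 4 7 11 10)(2 8 5 9)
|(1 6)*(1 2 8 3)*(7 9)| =10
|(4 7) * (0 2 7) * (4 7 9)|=|(0 2 9 4)|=4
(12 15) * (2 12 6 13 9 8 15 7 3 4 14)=(2 12 7 3 4 14)(6 13 9 8 15)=[0, 1, 12, 4, 14, 5, 13, 3, 15, 8, 10, 11, 7, 9, 2, 6]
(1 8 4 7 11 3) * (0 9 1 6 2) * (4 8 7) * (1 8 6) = (0 9 8 6 2)(1 7 11 3) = [9, 7, 0, 1, 4, 5, 2, 11, 6, 8, 10, 3]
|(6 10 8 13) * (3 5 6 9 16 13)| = 15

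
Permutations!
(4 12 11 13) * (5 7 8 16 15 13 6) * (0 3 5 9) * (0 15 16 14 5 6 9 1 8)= [3, 8, 2, 6, 12, 7, 1, 0, 14, 15, 10, 9, 11, 4, 5, 13, 16]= (16)(0 3 6 1 8 14 5 7)(4 12 11 9 15 13)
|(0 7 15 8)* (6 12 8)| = |(0 7 15 6 12 8)| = 6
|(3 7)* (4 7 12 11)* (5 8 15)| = |(3 12 11 4 7)(5 8 15)| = 15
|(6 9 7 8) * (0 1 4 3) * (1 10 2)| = 12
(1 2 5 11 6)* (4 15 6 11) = (1 2 5 4 15 6) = [0, 2, 5, 3, 15, 4, 1, 7, 8, 9, 10, 11, 12, 13, 14, 6]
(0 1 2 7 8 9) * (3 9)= [1, 2, 7, 9, 4, 5, 6, 8, 3, 0]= (0 1 2 7 8 3 9)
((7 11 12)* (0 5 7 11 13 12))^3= ((0 5 7 13 12 11))^3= (0 13)(5 12)(7 11)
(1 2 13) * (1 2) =(2 13) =[0, 1, 13, 3, 4, 5, 6, 7, 8, 9, 10, 11, 12, 2]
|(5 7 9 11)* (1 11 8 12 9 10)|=|(1 11 5 7 10)(8 12 9)|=15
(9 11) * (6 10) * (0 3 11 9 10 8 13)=(0 3 11 10 6 8 13)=[3, 1, 2, 11, 4, 5, 8, 7, 13, 9, 6, 10, 12, 0]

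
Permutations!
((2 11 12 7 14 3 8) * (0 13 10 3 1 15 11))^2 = ((0 13 10 3 8 2)(1 15 11 12 7 14))^2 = (0 10 8)(1 11 7)(2 13 3)(12 14 15)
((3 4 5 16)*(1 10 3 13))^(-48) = (1 10 3 4 5 16 13) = ((1 10 3 4 5 16 13))^(-48)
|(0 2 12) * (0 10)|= 4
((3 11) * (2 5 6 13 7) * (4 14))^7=(2 6 7 5 13)(3 11)(4 14)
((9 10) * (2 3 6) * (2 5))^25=(2 3 6 5)(9 10)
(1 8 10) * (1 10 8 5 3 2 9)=(10)(1 5 3 2 9)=[0, 5, 9, 2, 4, 3, 6, 7, 8, 1, 10]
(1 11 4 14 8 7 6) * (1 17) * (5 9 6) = (1 11 4 14 8 7 5 9 6 17) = [0, 11, 2, 3, 14, 9, 17, 5, 7, 6, 10, 4, 12, 13, 8, 15, 16, 1]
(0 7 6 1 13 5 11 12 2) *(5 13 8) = [7, 8, 0, 3, 4, 11, 1, 6, 5, 9, 10, 12, 2, 13] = (13)(0 7 6 1 8 5 11 12 2)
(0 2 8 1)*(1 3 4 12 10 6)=[2, 0, 8, 4, 12, 5, 1, 7, 3, 9, 6, 11, 10]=(0 2 8 3 4 12 10 6 1)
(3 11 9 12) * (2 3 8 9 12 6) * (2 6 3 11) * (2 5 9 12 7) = (2 11 7)(3 5 9)(8 12) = [0, 1, 11, 5, 4, 9, 6, 2, 12, 3, 10, 7, 8]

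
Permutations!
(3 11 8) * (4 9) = (3 11 8)(4 9) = [0, 1, 2, 11, 9, 5, 6, 7, 3, 4, 10, 8]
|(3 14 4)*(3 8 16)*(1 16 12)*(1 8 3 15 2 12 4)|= 9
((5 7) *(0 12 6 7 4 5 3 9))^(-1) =((0 12 6 7 3 9)(4 5))^(-1) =(0 9 3 7 6 12)(4 5)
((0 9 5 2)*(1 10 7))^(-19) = (0 9 5 2)(1 7 10)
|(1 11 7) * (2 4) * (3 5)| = |(1 11 7)(2 4)(3 5)| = 6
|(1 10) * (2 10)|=3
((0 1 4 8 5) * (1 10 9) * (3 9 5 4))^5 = (0 5 10)(1 9 3)(4 8)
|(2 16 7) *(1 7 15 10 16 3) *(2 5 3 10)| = 4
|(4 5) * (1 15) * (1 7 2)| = |(1 15 7 2)(4 5)| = 4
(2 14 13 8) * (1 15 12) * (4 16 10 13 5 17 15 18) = (1 18 4 16 10 13 8 2 14 5 17 15 12) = [0, 18, 14, 3, 16, 17, 6, 7, 2, 9, 13, 11, 1, 8, 5, 12, 10, 15, 4]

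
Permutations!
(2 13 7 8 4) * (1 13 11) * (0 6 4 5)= (0 6 4 2 11 1 13 7 8 5)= [6, 13, 11, 3, 2, 0, 4, 8, 5, 9, 10, 1, 12, 7]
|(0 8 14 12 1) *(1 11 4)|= 7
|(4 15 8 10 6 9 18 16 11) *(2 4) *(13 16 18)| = 10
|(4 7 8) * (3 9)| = |(3 9)(4 7 8)| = 6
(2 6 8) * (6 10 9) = (2 10 9 6 8) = [0, 1, 10, 3, 4, 5, 8, 7, 2, 6, 9]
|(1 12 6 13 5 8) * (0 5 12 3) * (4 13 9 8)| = 10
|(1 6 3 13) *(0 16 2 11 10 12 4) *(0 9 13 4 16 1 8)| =|(0 1 6 3 4 9 13 8)(2 11 10 12 16)| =40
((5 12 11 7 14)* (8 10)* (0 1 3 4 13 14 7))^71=((0 1 3 4 13 14 5 12 11)(8 10))^71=(0 11 12 5 14 13 4 3 1)(8 10)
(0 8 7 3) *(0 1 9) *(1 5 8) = (0 1 9)(3 5 8 7) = [1, 9, 2, 5, 4, 8, 6, 3, 7, 0]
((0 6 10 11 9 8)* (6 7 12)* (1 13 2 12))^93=(0 12 8 2 9 13 11 1 10 7 6)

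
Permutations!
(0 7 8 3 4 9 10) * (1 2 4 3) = (0 7 8 1 2 4 9 10) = [7, 2, 4, 3, 9, 5, 6, 8, 1, 10, 0]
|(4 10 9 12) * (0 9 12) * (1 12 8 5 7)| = |(0 9)(1 12 4 10 8 5 7)| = 14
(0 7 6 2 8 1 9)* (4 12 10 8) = [7, 9, 4, 3, 12, 5, 2, 6, 1, 0, 8, 11, 10] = (0 7 6 2 4 12 10 8 1 9)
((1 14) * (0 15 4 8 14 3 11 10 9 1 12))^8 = (0 4 14)(1 10 3 9 11)(8 12 15)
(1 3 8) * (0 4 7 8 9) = [4, 3, 2, 9, 7, 5, 6, 8, 1, 0] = (0 4 7 8 1 3 9)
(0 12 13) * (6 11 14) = [12, 1, 2, 3, 4, 5, 11, 7, 8, 9, 10, 14, 13, 0, 6] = (0 12 13)(6 11 14)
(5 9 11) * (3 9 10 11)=[0, 1, 2, 9, 4, 10, 6, 7, 8, 3, 11, 5]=(3 9)(5 10 11)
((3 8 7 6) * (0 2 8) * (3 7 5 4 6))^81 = ((0 2 8 5 4 6 7 3))^81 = (0 2 8 5 4 6 7 3)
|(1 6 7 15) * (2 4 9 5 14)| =|(1 6 7 15)(2 4 9 5 14)| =20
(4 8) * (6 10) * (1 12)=[0, 12, 2, 3, 8, 5, 10, 7, 4, 9, 6, 11, 1]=(1 12)(4 8)(6 10)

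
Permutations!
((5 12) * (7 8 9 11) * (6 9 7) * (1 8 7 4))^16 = ((1 8 4)(5 12)(6 9 11))^16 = (12)(1 8 4)(6 9 11)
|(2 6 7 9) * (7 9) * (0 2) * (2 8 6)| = |(0 8 6 9)| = 4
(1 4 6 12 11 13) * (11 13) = [0, 4, 2, 3, 6, 5, 12, 7, 8, 9, 10, 11, 13, 1] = (1 4 6 12 13)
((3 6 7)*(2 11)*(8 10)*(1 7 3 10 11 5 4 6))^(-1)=((1 7 10 8 11 2 5 4 6 3))^(-1)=(1 3 6 4 5 2 11 8 10 7)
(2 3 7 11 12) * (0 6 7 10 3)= (0 6 7 11 12 2)(3 10)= [6, 1, 0, 10, 4, 5, 7, 11, 8, 9, 3, 12, 2]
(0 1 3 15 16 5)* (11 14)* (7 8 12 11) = (0 1 3 15 16 5)(7 8 12 11 14) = [1, 3, 2, 15, 4, 0, 6, 8, 12, 9, 10, 14, 11, 13, 7, 16, 5]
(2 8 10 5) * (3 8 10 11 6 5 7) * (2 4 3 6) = (2 10 7 6 5 4 3 8 11) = [0, 1, 10, 8, 3, 4, 5, 6, 11, 9, 7, 2]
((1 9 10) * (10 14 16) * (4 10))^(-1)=(1 10 4 16 14 9)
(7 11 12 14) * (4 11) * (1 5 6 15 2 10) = [0, 5, 10, 3, 11, 6, 15, 4, 8, 9, 1, 12, 14, 13, 7, 2] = (1 5 6 15 2 10)(4 11 12 14 7)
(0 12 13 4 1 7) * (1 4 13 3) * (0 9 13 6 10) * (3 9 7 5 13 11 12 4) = (0 4 3 1 5 13 6 10)(9 11 12) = [4, 5, 2, 1, 3, 13, 10, 7, 8, 11, 0, 12, 9, 6]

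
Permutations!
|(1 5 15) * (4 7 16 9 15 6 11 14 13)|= 11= |(1 5 6 11 14 13 4 7 16 9 15)|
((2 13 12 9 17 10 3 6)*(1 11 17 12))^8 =((1 11 17 10 3 6 2 13)(9 12))^8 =(17)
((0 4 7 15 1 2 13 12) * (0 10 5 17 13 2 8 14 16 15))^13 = (0 4 7)(1 16 8 15 14)(5 12 17 10 13)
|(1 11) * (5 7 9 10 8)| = 10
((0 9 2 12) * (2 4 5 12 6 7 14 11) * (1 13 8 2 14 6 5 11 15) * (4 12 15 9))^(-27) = (0 14)(1 2)(4 9)(5 13)(6 7)(8 15)(11 12) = ((0 4 11 14 9 12)(1 13 8 2 5 15)(6 7))^(-27)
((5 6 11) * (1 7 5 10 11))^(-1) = ((1 7 5 6)(10 11))^(-1) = (1 6 5 7)(10 11)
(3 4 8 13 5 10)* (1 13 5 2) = [0, 13, 1, 4, 8, 10, 6, 7, 5, 9, 3, 11, 12, 2] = (1 13 2)(3 4 8 5 10)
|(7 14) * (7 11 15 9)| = |(7 14 11 15 9)| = 5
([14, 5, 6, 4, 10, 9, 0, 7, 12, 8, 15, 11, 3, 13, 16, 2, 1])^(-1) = [6, 16, 15, 12, 3, 1, 2, 7, 9, 5, 4, 11, 8, 13, 0, 10, 14]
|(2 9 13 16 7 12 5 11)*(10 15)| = 8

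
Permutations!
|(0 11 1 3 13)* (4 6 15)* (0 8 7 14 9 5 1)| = 24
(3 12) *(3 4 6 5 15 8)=[0, 1, 2, 12, 6, 15, 5, 7, 3, 9, 10, 11, 4, 13, 14, 8]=(3 12 4 6 5 15 8)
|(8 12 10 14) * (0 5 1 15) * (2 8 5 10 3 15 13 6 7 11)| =14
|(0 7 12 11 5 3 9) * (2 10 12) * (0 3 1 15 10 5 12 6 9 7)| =18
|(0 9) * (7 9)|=3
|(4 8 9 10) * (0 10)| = 5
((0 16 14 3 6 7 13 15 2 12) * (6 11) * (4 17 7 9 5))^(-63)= (0 15 17 9 3)(2 7 5 11 16)(4 6 14 12 13)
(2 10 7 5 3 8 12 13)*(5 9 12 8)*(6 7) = (2 10 6 7 9 12 13)(3 5) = [0, 1, 10, 5, 4, 3, 7, 9, 8, 12, 6, 11, 13, 2]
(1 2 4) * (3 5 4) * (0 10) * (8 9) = (0 10)(1 2 3 5 4)(8 9) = [10, 2, 3, 5, 1, 4, 6, 7, 9, 8, 0]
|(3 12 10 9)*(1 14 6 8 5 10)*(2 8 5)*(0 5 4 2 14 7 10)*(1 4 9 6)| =22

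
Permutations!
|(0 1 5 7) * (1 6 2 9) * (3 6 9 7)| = |(0 9 1 5 3 6 2 7)| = 8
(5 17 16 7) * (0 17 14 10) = (0 17 16 7 5 14 10) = [17, 1, 2, 3, 4, 14, 6, 5, 8, 9, 0, 11, 12, 13, 10, 15, 7, 16]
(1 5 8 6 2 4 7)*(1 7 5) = (2 4 5 8 6) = [0, 1, 4, 3, 5, 8, 2, 7, 6]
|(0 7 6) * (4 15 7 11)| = |(0 11 4 15 7 6)| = 6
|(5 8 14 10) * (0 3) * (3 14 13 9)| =|(0 14 10 5 8 13 9 3)| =8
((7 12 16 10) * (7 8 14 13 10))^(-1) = (7 16 12)(8 10 13 14)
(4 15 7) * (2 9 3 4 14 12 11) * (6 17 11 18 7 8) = (2 9 3 4 15 8 6 17 11)(7 14 12 18) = [0, 1, 9, 4, 15, 5, 17, 14, 6, 3, 10, 2, 18, 13, 12, 8, 16, 11, 7]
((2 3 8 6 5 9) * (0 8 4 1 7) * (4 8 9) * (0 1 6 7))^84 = (9)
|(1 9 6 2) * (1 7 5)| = |(1 9 6 2 7 5)| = 6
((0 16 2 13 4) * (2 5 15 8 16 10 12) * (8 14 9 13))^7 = ((0 10 12 2 8 16 5 15 14 9 13 4))^7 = (0 15 12 9 8 4 5 10 14 2 13 16)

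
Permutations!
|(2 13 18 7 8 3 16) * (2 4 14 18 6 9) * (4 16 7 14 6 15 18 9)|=|(2 13 15 18 14 9)(3 7 8)(4 6)|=6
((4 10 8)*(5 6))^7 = (4 10 8)(5 6)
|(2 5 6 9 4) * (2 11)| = 6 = |(2 5 6 9 4 11)|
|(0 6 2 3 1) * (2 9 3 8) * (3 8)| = 7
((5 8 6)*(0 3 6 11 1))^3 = ((0 3 6 5 8 11 1))^3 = (0 5 1 6 11 3 8)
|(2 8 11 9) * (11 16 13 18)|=|(2 8 16 13 18 11 9)|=7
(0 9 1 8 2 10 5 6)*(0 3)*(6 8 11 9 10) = (0 10 5 8 2 6 3)(1 11 9) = [10, 11, 6, 0, 4, 8, 3, 7, 2, 1, 5, 9]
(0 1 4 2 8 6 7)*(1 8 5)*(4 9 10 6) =(0 8 4 2 5 1 9 10 6 7) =[8, 9, 5, 3, 2, 1, 7, 0, 4, 10, 6]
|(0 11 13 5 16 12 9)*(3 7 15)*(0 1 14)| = 9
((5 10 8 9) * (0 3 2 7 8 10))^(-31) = (10)(0 8 3 9 2 5 7) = ((10)(0 3 2 7 8 9 5))^(-31)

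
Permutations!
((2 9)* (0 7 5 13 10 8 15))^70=(15)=((0 7 5 13 10 8 15)(2 9))^70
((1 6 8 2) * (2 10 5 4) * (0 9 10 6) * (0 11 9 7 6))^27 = ((0 7 6 8)(1 11 9 10 5 4 2))^27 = (0 8 6 7)(1 2 4 5 10 9 11)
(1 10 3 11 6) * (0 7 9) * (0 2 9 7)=(1 10 3 11 6)(2 9)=[0, 10, 9, 11, 4, 5, 1, 7, 8, 2, 3, 6]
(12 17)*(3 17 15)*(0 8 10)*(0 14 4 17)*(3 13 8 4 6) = [4, 1, 2, 0, 17, 5, 3, 7, 10, 9, 14, 11, 15, 8, 6, 13, 16, 12] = (0 4 17 12 15 13 8 10 14 6 3)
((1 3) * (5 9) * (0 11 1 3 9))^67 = (0 1 5 11 9)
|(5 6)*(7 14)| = 2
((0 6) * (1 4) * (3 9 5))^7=(0 6)(1 4)(3 9 5)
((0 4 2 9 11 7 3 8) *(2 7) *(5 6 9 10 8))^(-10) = (0 4 7 3 5 6 9 11 2 10 8)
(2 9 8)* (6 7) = (2 9 8)(6 7) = [0, 1, 9, 3, 4, 5, 7, 6, 2, 8]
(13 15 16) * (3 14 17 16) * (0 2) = (0 2)(3 14 17 16 13 15) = [2, 1, 0, 14, 4, 5, 6, 7, 8, 9, 10, 11, 12, 15, 17, 3, 13, 16]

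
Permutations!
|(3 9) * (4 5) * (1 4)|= 6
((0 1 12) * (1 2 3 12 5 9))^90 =((0 2 3 12)(1 5 9))^90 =(0 3)(2 12)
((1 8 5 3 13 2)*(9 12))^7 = ((1 8 5 3 13 2)(9 12))^7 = (1 8 5 3 13 2)(9 12)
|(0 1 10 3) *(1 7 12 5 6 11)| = 9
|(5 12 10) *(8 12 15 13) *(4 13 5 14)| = |(4 13 8 12 10 14)(5 15)| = 6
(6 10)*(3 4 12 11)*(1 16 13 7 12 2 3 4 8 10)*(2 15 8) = (1 16 13 7 12 11 4 15 8 10 6)(2 3) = [0, 16, 3, 2, 15, 5, 1, 12, 10, 9, 6, 4, 11, 7, 14, 8, 13]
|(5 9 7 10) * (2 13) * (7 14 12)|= 6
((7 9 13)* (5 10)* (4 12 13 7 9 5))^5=(4 5 9 12 10 7 13)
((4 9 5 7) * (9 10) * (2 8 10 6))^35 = ((2 8 10 9 5 7 4 6))^35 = (2 9 4 8 5 6 10 7)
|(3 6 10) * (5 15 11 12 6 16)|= 8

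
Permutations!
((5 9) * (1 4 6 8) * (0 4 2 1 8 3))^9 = ((0 4 6 3)(1 2)(5 9))^9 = (0 4 6 3)(1 2)(5 9)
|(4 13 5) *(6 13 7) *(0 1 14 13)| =|(0 1 14 13 5 4 7 6)| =8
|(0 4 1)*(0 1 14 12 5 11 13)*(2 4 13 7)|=14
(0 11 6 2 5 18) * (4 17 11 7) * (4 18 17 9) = (0 7 18)(2 5 17 11 6)(4 9) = [7, 1, 5, 3, 9, 17, 2, 18, 8, 4, 10, 6, 12, 13, 14, 15, 16, 11, 0]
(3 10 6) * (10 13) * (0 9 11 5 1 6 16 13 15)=(0 9 11 5 1 6 3 15)(10 16 13)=[9, 6, 2, 15, 4, 1, 3, 7, 8, 11, 16, 5, 12, 10, 14, 0, 13]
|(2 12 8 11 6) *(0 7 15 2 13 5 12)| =12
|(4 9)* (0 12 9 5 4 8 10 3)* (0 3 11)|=|(0 12 9 8 10 11)(4 5)|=6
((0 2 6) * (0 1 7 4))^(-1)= (0 4 7 1 6 2)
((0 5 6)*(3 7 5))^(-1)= ((0 3 7 5 6))^(-1)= (0 6 5 7 3)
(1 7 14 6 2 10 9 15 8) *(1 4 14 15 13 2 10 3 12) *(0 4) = (0 4 14 6 10 9 13 2 3 12 1 7 15 8) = [4, 7, 3, 12, 14, 5, 10, 15, 0, 13, 9, 11, 1, 2, 6, 8]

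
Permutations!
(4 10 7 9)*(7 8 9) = (4 10 8 9) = [0, 1, 2, 3, 10, 5, 6, 7, 9, 4, 8]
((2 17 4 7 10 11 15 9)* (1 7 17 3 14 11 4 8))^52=((1 7 10 4 17 8)(2 3 14 11 15 9))^52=(1 17 10)(2 15 14)(3 9 11)(4 7 8)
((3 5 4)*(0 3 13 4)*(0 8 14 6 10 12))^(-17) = ((0 3 5 8 14 6 10 12)(4 13))^(-17) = (0 12 10 6 14 8 5 3)(4 13)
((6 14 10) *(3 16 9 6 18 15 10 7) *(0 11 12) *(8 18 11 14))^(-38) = (0 14 7 3 16 9 6 8 18 15 10 11 12)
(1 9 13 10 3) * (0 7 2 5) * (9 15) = (0 7 2 5)(1 15 9 13 10 3) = [7, 15, 5, 1, 4, 0, 6, 2, 8, 13, 3, 11, 12, 10, 14, 9]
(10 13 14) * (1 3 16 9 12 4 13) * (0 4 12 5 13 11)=(0 4 11)(1 3 16 9 5 13 14 10)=[4, 3, 2, 16, 11, 13, 6, 7, 8, 5, 1, 0, 12, 14, 10, 15, 9]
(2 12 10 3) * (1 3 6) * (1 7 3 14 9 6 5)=[0, 14, 12, 2, 4, 1, 7, 3, 8, 6, 5, 11, 10, 13, 9]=(1 14 9 6 7 3 2 12 10 5)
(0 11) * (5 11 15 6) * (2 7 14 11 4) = (0 15 6 5 4 2 7 14 11) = [15, 1, 7, 3, 2, 4, 5, 14, 8, 9, 10, 0, 12, 13, 11, 6]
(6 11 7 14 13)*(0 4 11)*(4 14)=(0 14 13 6)(4 11 7)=[14, 1, 2, 3, 11, 5, 0, 4, 8, 9, 10, 7, 12, 6, 13]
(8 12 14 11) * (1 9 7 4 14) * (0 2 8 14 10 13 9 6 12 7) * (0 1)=(0 2 8 7 4 10 13 9 1 6 12)(11 14)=[2, 6, 8, 3, 10, 5, 12, 4, 7, 1, 13, 14, 0, 9, 11]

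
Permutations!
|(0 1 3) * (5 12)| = 6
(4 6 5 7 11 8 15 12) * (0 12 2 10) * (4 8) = (0 12 8 15 2 10)(4 6 5 7 11) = [12, 1, 10, 3, 6, 7, 5, 11, 15, 9, 0, 4, 8, 13, 14, 2]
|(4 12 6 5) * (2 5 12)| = 6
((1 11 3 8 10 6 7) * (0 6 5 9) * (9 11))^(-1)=((0 6 7 1 9)(3 8 10 5 11))^(-1)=(0 9 1 7 6)(3 11 5 10 8)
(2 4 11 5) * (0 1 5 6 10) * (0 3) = (0 1 5 2 4 11 6 10 3) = [1, 5, 4, 0, 11, 2, 10, 7, 8, 9, 3, 6]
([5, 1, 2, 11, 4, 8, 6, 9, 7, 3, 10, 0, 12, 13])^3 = [7, 1, 2, 5, 4, 9, 6, 11, 3, 0, 10, 8, 12, 13]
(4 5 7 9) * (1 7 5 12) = [0, 7, 2, 3, 12, 5, 6, 9, 8, 4, 10, 11, 1] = (1 7 9 4 12)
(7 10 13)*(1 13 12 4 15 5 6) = (1 13 7 10 12 4 15 5 6) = [0, 13, 2, 3, 15, 6, 1, 10, 8, 9, 12, 11, 4, 7, 14, 5]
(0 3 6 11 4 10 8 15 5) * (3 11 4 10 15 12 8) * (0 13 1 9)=(0 11 10 3 6 4 15 5 13 1 9)(8 12)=[11, 9, 2, 6, 15, 13, 4, 7, 12, 0, 3, 10, 8, 1, 14, 5]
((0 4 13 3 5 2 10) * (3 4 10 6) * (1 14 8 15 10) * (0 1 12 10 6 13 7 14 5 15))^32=(0 8 14 7 4 13 2 5 1 10 12)(3 6 15)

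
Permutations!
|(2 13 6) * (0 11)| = |(0 11)(2 13 6)| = 6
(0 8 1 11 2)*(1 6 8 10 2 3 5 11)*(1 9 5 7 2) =[10, 9, 0, 7, 4, 11, 8, 2, 6, 5, 1, 3] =(0 10 1 9 5 11 3 7 2)(6 8)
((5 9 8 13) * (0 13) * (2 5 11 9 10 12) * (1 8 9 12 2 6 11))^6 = (0 1)(8 13)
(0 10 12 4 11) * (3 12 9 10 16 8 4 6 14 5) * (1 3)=[16, 3, 2, 12, 11, 1, 14, 7, 4, 10, 9, 0, 6, 13, 5, 15, 8]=(0 16 8 4 11)(1 3 12 6 14 5)(9 10)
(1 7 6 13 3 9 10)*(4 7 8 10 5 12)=(1 8 10)(3 9 5 12 4 7 6 13)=[0, 8, 2, 9, 7, 12, 13, 6, 10, 5, 1, 11, 4, 3]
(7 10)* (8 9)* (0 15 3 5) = (0 15 3 5)(7 10)(8 9) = [15, 1, 2, 5, 4, 0, 6, 10, 9, 8, 7, 11, 12, 13, 14, 3]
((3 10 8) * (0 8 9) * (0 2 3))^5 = (0 8)(2 3 10 9)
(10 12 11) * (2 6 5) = [0, 1, 6, 3, 4, 2, 5, 7, 8, 9, 12, 10, 11] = (2 6 5)(10 12 11)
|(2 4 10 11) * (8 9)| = |(2 4 10 11)(8 9)| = 4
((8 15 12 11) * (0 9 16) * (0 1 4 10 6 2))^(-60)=((0 9 16 1 4 10 6 2)(8 15 12 11))^(-60)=(0 4)(1 2)(6 16)(9 10)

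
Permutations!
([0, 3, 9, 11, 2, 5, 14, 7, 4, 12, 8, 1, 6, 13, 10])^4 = [0, 3, 14, 11, 6, 5, 4, 7, 12, 10, 9, 1, 8, 13, 2]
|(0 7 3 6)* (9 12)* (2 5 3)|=|(0 7 2 5 3 6)(9 12)|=6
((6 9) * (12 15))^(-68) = ((6 9)(12 15))^(-68) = (15)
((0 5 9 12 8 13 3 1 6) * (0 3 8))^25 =((0 5 9 12)(1 6 3)(8 13))^25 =(0 5 9 12)(1 6 3)(8 13)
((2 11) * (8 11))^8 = ((2 8 11))^8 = (2 11 8)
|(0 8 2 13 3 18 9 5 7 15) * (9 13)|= 21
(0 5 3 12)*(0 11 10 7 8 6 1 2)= (0 5 3 12 11 10 7 8 6 1 2)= [5, 2, 0, 12, 4, 3, 1, 8, 6, 9, 7, 10, 11]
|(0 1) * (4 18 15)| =|(0 1)(4 18 15)| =6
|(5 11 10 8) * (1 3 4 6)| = 4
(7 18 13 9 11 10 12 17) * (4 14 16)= [0, 1, 2, 3, 14, 5, 6, 18, 8, 11, 12, 10, 17, 9, 16, 15, 4, 7, 13]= (4 14 16)(7 18 13 9 11 10 12 17)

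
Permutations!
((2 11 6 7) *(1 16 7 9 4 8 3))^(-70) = ((1 16 7 2 11 6 9 4 8 3))^(-70) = (16)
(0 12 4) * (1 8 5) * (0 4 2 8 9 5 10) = (0 12 2 8 10)(1 9 5) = [12, 9, 8, 3, 4, 1, 6, 7, 10, 5, 0, 11, 2]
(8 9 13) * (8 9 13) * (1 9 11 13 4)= (1 9 8 4)(11 13)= [0, 9, 2, 3, 1, 5, 6, 7, 4, 8, 10, 13, 12, 11]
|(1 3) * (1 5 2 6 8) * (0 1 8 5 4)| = 12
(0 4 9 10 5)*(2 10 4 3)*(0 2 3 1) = (0 1)(2 10 5)(4 9) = [1, 0, 10, 3, 9, 2, 6, 7, 8, 4, 5]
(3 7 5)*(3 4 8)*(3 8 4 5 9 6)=(3 7 9 6)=[0, 1, 2, 7, 4, 5, 3, 9, 8, 6]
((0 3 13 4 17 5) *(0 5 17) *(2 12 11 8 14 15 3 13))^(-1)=(17)(0 4 13)(2 3 15 14 8 11 12)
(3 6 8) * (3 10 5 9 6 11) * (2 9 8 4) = (2 9 6 4)(3 11)(5 8 10) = [0, 1, 9, 11, 2, 8, 4, 7, 10, 6, 5, 3]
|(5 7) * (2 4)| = 2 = |(2 4)(5 7)|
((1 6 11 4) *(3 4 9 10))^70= ((1 6 11 9 10 3 4))^70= (11)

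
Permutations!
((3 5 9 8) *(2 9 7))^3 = ((2 9 8 3 5 7))^3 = (2 3)(5 9)(7 8)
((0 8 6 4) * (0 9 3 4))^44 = (0 6 8)(3 9 4)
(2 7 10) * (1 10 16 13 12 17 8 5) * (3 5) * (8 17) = (17)(1 10 2 7 16 13 12 8 3 5) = [0, 10, 7, 5, 4, 1, 6, 16, 3, 9, 2, 11, 8, 12, 14, 15, 13, 17]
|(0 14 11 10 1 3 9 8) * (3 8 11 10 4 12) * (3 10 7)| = 11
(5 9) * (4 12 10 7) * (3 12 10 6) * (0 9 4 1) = [9, 0, 2, 12, 10, 4, 3, 1, 8, 5, 7, 11, 6] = (0 9 5 4 10 7 1)(3 12 6)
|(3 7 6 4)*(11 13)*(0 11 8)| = |(0 11 13 8)(3 7 6 4)| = 4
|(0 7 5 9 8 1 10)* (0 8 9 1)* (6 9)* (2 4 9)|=12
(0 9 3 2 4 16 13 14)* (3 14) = (0 9 14)(2 4 16 13 3) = [9, 1, 4, 2, 16, 5, 6, 7, 8, 14, 10, 11, 12, 3, 0, 15, 13]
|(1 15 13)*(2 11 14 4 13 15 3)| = |(15)(1 3 2 11 14 4 13)| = 7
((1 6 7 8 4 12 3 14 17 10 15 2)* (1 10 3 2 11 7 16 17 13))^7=(17)(2 12 4 8 7 11 15 10)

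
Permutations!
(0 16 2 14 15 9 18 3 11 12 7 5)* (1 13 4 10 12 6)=[16, 13, 14, 11, 10, 0, 1, 5, 8, 18, 12, 6, 7, 4, 15, 9, 2, 17, 3]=(0 16 2 14 15 9 18 3 11 6 1 13 4 10 12 7 5)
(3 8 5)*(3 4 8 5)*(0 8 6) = [8, 1, 2, 5, 6, 4, 0, 7, 3] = (0 8 3 5 4 6)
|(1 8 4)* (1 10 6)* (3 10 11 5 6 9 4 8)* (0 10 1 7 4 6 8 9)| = 14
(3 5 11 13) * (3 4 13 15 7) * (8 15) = (3 5 11 8 15 7)(4 13) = [0, 1, 2, 5, 13, 11, 6, 3, 15, 9, 10, 8, 12, 4, 14, 7]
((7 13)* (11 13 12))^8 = ((7 12 11 13))^8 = (13)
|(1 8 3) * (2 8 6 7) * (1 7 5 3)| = |(1 6 5 3 7 2 8)| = 7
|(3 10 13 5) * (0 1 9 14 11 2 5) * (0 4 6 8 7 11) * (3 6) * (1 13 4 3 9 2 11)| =|(0 13 3 10 4 9 14)(1 2 5 6 8 7)| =42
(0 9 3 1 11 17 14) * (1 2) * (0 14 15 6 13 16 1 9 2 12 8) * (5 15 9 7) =[2, 11, 7, 12, 4, 15, 13, 5, 0, 3, 10, 17, 8, 16, 14, 6, 1, 9] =(0 2 7 5 15 6 13 16 1 11 17 9 3 12 8)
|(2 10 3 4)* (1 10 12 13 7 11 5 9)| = 11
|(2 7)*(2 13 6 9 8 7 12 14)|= |(2 12 14)(6 9 8 7 13)|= 15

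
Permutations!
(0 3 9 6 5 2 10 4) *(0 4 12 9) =(0 3)(2 10 12 9 6 5) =[3, 1, 10, 0, 4, 2, 5, 7, 8, 6, 12, 11, 9]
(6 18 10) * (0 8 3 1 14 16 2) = (0 8 3 1 14 16 2)(6 18 10) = [8, 14, 0, 1, 4, 5, 18, 7, 3, 9, 6, 11, 12, 13, 16, 15, 2, 17, 10]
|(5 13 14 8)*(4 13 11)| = 6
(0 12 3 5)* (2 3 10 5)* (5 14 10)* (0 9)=(0 12 5 9)(2 3)(10 14)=[12, 1, 3, 2, 4, 9, 6, 7, 8, 0, 14, 11, 5, 13, 10]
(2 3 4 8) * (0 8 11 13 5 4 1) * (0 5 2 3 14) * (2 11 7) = [8, 5, 14, 1, 7, 4, 6, 2, 3, 9, 10, 13, 12, 11, 0] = (0 8 3 1 5 4 7 2 14)(11 13)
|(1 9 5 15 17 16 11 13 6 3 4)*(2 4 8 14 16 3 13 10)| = |(1 9 5 15 17 3 8 14 16 11 10 2 4)(6 13)| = 26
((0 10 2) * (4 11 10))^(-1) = (0 2 10 11 4)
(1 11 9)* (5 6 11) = (1 5 6 11 9) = [0, 5, 2, 3, 4, 6, 11, 7, 8, 1, 10, 9]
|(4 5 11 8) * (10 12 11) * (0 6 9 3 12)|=10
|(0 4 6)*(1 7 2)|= 3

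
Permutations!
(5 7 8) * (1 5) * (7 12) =(1 5 12 7 8) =[0, 5, 2, 3, 4, 12, 6, 8, 1, 9, 10, 11, 7]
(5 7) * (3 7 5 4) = (3 7 4) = [0, 1, 2, 7, 3, 5, 6, 4]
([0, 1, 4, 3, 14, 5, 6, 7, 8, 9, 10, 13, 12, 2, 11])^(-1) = (2 13 11 14 4)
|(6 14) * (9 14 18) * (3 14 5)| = 6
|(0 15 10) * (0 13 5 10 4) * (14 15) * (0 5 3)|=8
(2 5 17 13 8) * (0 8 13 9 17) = (0 8 2 5)(9 17) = [8, 1, 5, 3, 4, 0, 6, 7, 2, 17, 10, 11, 12, 13, 14, 15, 16, 9]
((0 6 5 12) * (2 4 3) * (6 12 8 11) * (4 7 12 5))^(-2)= (0 7 3 6 8)(2 4 11 5 12)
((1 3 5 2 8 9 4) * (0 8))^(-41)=((0 8 9 4 1 3 5 2))^(-41)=(0 2 5 3 1 4 9 8)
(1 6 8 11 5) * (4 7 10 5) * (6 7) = [0, 7, 2, 3, 6, 1, 8, 10, 11, 9, 5, 4] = (1 7 10 5)(4 6 8 11)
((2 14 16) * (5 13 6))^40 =(2 14 16)(5 13 6)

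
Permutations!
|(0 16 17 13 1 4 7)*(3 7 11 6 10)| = |(0 16 17 13 1 4 11 6 10 3 7)| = 11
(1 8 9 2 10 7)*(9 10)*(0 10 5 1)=[10, 8, 9, 3, 4, 1, 6, 0, 5, 2, 7]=(0 10 7)(1 8 5)(2 9)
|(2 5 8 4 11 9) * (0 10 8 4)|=|(0 10 8)(2 5 4 11 9)|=15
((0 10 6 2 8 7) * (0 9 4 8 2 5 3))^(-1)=((0 10 6 5 3)(4 8 7 9))^(-1)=(0 3 5 6 10)(4 9 7 8)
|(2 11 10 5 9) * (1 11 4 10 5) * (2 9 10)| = |(1 11 5 10)(2 4)| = 4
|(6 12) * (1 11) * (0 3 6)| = 4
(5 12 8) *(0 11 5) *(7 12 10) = (0 11 5 10 7 12 8) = [11, 1, 2, 3, 4, 10, 6, 12, 0, 9, 7, 5, 8]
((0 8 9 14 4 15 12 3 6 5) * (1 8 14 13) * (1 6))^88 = (0 12 9)(1 6 4)(3 13 14)(5 15 8)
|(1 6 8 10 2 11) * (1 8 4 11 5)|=|(1 6 4 11 8 10 2 5)|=8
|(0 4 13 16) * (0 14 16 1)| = |(0 4 13 1)(14 16)| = 4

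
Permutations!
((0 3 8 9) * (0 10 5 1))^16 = ((0 3 8 9 10 5 1))^16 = (0 8 10 1 3 9 5)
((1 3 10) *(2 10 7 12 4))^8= (1 3 7 12 4 2 10)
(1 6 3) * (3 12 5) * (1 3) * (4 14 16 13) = (1 6 12 5)(4 14 16 13) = [0, 6, 2, 3, 14, 1, 12, 7, 8, 9, 10, 11, 5, 4, 16, 15, 13]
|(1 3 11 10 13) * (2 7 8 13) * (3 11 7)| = 8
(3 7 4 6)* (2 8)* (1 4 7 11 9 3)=(1 4 6)(2 8)(3 11 9)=[0, 4, 8, 11, 6, 5, 1, 7, 2, 3, 10, 9]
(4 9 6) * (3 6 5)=[0, 1, 2, 6, 9, 3, 4, 7, 8, 5]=(3 6 4 9 5)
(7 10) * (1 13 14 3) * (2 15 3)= (1 13 14 2 15 3)(7 10)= [0, 13, 15, 1, 4, 5, 6, 10, 8, 9, 7, 11, 12, 14, 2, 3]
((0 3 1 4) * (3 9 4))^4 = (0 9 4) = ((0 9 4)(1 3))^4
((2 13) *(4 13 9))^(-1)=(2 13 4 9)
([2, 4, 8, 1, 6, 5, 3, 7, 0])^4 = (0 2 8)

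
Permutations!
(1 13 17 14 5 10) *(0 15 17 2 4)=(0 15 17 14 5 10 1 13 2 4)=[15, 13, 4, 3, 0, 10, 6, 7, 8, 9, 1, 11, 12, 2, 5, 17, 16, 14]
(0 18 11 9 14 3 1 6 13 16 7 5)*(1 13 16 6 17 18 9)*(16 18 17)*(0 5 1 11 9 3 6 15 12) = (0 3 13 15 12)(1 16 7)(6 18 9 14) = [3, 16, 2, 13, 4, 5, 18, 1, 8, 14, 10, 11, 0, 15, 6, 12, 7, 17, 9]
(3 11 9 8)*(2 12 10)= [0, 1, 12, 11, 4, 5, 6, 7, 3, 8, 2, 9, 10]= (2 12 10)(3 11 9 8)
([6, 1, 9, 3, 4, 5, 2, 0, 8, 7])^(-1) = (0 7 9 2 6)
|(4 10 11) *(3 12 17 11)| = 6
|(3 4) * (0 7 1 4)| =5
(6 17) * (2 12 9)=(2 12 9)(6 17)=[0, 1, 12, 3, 4, 5, 17, 7, 8, 2, 10, 11, 9, 13, 14, 15, 16, 6]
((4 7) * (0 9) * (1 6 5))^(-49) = ((0 9)(1 6 5)(4 7))^(-49) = (0 9)(1 5 6)(4 7)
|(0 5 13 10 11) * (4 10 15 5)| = 12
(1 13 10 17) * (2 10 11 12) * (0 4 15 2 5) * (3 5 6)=(0 4 15 2 10 17 1 13 11 12 6 3 5)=[4, 13, 10, 5, 15, 0, 3, 7, 8, 9, 17, 12, 6, 11, 14, 2, 16, 1]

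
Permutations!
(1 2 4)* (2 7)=(1 7 2 4)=[0, 7, 4, 3, 1, 5, 6, 2]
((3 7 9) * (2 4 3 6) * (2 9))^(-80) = (9)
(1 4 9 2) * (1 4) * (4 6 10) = [0, 1, 6, 3, 9, 5, 10, 7, 8, 2, 4] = (2 6 10 4 9)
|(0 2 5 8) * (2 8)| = 2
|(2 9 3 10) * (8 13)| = 4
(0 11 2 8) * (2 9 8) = [11, 1, 2, 3, 4, 5, 6, 7, 0, 8, 10, 9] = (0 11 9 8)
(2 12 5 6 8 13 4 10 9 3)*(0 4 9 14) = (0 4 10 14)(2 12 5 6 8 13 9 3) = [4, 1, 12, 2, 10, 6, 8, 7, 13, 3, 14, 11, 5, 9, 0]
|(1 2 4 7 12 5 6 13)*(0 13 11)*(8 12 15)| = 12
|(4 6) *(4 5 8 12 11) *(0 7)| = 6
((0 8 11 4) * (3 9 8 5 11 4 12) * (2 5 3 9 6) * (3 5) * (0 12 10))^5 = ((0 5 11 10)(2 3 6)(4 12 9 8))^5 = (0 5 11 10)(2 6 3)(4 12 9 8)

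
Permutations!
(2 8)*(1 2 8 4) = (8)(1 2 4) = [0, 2, 4, 3, 1, 5, 6, 7, 8]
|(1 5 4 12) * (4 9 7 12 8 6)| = |(1 5 9 7 12)(4 8 6)| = 15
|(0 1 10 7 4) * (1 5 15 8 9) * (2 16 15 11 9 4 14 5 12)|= 7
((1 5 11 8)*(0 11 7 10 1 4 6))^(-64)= (0 11 8 4 6)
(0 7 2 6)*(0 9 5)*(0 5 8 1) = (0 7 2 6 9 8 1) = [7, 0, 6, 3, 4, 5, 9, 2, 1, 8]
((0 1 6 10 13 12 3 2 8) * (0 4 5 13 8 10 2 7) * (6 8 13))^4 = ((0 1 8 4 5 6 2 10 13 12 3 7))^4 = (0 5 13)(1 6 12)(2 3 8)(4 10 7)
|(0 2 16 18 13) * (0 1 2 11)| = 10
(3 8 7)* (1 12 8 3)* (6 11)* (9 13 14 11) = (1 12 8 7)(6 9 13 14 11) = [0, 12, 2, 3, 4, 5, 9, 1, 7, 13, 10, 6, 8, 14, 11]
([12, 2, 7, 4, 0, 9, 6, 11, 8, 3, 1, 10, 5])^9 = (0 9)(1 10 11 7 2)(3 12)(4 5)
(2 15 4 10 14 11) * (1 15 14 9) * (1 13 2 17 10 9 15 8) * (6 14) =(1 8)(2 6 14 11 17 10 15 4 9 13) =[0, 8, 6, 3, 9, 5, 14, 7, 1, 13, 15, 17, 12, 2, 11, 4, 16, 10]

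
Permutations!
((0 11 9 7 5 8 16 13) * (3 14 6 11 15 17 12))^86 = (0 17 3 6 9 5 16)(7 8 13 15 12 14 11)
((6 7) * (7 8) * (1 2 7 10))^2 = ((1 2 7 6 8 10))^2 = (1 7 8)(2 6 10)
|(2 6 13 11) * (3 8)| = |(2 6 13 11)(3 8)| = 4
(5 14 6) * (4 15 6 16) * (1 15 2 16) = (1 15 6 5 14)(2 16 4) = [0, 15, 16, 3, 2, 14, 5, 7, 8, 9, 10, 11, 12, 13, 1, 6, 4]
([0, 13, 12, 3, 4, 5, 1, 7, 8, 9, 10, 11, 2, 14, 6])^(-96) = [0, 1, 2, 3, 4, 5, 6, 7, 8, 9, 10, 11, 12, 13, 14]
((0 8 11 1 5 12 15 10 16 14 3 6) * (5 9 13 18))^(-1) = (0 6 3 14 16 10 15 12 5 18 13 9 1 11 8)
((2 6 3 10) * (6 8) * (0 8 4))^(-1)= (0 4 2 10 3 6 8)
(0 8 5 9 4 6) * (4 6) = (0 8 5 9 6) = [8, 1, 2, 3, 4, 9, 0, 7, 5, 6]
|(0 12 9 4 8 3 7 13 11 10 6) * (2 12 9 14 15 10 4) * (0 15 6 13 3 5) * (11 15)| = 30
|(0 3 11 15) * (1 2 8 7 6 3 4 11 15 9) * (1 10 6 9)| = |(0 4 11 1 2 8 7 9 10 6 3 15)| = 12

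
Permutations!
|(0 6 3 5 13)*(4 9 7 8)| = 20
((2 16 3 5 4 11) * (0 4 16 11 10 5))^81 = (0 5)(2 11)(3 10)(4 16)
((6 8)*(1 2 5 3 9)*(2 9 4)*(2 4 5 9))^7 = (1 2 9)(3 5)(6 8)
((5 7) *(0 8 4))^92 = (0 4 8)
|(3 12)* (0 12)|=|(0 12 3)|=3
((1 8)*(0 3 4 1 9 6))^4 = (0 8 3 9 4 6 1)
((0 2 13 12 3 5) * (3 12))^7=((0 2 13 3 5))^7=(0 13 5 2 3)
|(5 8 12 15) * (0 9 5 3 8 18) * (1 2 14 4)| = |(0 9 5 18)(1 2 14 4)(3 8 12 15)| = 4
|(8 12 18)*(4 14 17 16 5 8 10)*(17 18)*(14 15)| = |(4 15 14 18 10)(5 8 12 17 16)| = 5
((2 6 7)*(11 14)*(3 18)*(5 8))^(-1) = (2 7 6)(3 18)(5 8)(11 14)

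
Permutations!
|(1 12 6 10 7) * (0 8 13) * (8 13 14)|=10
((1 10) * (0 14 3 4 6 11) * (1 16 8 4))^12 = ((0 14 3 1 10 16 8 4 6 11))^12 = (0 3 10 8 6)(1 16 4 11 14)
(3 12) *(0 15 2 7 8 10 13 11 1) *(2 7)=[15, 0, 2, 12, 4, 5, 6, 8, 10, 9, 13, 1, 3, 11, 14, 7]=(0 15 7 8 10 13 11 1)(3 12)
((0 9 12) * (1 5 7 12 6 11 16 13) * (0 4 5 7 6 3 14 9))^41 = (1 6 7 11 12 16 4 13 5)(3 9 14)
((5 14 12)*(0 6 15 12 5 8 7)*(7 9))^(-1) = ((0 6 15 12 8 9 7)(5 14))^(-1) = (0 7 9 8 12 15 6)(5 14)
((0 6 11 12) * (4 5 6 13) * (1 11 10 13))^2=((0 1 11 12)(4 5 6 10 13))^2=(0 11)(1 12)(4 6 13 5 10)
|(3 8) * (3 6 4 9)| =|(3 8 6 4 9)| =5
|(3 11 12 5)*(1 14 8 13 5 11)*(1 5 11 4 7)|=|(1 14 8 13 11 12 4 7)(3 5)|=8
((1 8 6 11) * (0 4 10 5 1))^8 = ((0 4 10 5 1 8 6 11))^8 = (11)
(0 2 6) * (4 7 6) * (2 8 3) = (0 8 3 2 4 7 6) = [8, 1, 4, 2, 7, 5, 0, 6, 3]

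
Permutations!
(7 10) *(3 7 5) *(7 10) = (3 10 5) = [0, 1, 2, 10, 4, 3, 6, 7, 8, 9, 5]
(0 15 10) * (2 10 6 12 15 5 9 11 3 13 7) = (0 5 9 11 3 13 7 2 10)(6 12 15) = [5, 1, 10, 13, 4, 9, 12, 2, 8, 11, 0, 3, 15, 7, 14, 6]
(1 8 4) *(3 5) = (1 8 4)(3 5) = [0, 8, 2, 5, 1, 3, 6, 7, 4]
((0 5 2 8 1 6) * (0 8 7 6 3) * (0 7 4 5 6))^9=(0 1)(3 6)(7 8)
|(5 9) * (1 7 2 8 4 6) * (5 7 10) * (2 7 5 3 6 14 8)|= 12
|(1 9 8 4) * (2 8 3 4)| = |(1 9 3 4)(2 8)| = 4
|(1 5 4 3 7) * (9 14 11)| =|(1 5 4 3 7)(9 14 11)| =15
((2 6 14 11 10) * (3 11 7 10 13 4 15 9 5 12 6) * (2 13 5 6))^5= ((2 3 11 5 12)(4 15 9 6 14 7 10 13))^5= (4 7 9 13 14 15 10 6)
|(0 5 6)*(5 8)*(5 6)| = |(0 8 6)| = 3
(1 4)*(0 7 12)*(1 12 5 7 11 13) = [11, 4, 2, 3, 12, 7, 6, 5, 8, 9, 10, 13, 0, 1] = (0 11 13 1 4 12)(5 7)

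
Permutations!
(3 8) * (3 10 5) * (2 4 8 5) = (2 4 8 10)(3 5) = [0, 1, 4, 5, 8, 3, 6, 7, 10, 9, 2]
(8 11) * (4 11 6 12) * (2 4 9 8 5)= [0, 1, 4, 3, 11, 2, 12, 7, 6, 8, 10, 5, 9]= (2 4 11 5)(6 12 9 8)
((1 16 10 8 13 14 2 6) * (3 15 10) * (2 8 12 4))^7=(1 2 12 15 16 6 4 10 3)(8 13 14)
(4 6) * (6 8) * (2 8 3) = (2 8 6 4 3) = [0, 1, 8, 2, 3, 5, 4, 7, 6]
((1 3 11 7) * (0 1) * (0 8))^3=(0 11)(1 7)(3 8)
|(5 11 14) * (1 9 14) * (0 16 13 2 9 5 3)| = 21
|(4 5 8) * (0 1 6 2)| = 12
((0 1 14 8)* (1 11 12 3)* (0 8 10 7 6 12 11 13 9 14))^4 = (0 10 3 9 6)(1 14 12 13 7)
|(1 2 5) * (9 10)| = |(1 2 5)(9 10)| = 6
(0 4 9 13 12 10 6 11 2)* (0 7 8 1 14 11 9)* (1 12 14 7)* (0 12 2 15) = (0 4 12 10 6 9 13 14 11 15)(1 7 8 2) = [4, 7, 1, 3, 12, 5, 9, 8, 2, 13, 6, 15, 10, 14, 11, 0]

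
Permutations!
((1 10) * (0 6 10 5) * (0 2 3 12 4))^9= ((0 6 10 1 5 2 3 12 4))^9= (12)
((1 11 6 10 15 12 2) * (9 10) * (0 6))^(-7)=((0 6 9 10 15 12 2 1 11))^(-7)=(0 9 15 2 11 6 10 12 1)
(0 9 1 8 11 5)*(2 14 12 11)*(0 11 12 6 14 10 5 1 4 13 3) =(0 9 4 13 3)(1 8 2 10 5 11)(6 14) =[9, 8, 10, 0, 13, 11, 14, 7, 2, 4, 5, 1, 12, 3, 6]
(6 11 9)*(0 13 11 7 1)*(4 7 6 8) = [13, 0, 2, 3, 7, 5, 6, 1, 4, 8, 10, 9, 12, 11] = (0 13 11 9 8 4 7 1)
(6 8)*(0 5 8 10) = (0 5 8 6 10) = [5, 1, 2, 3, 4, 8, 10, 7, 6, 9, 0]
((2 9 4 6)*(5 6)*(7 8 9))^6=(2 6 5 4 9 8 7)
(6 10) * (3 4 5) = (3 4 5)(6 10) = [0, 1, 2, 4, 5, 3, 10, 7, 8, 9, 6]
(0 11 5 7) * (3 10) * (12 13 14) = (0 11 5 7)(3 10)(12 13 14) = [11, 1, 2, 10, 4, 7, 6, 0, 8, 9, 3, 5, 13, 14, 12]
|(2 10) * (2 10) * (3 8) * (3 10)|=3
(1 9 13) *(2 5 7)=(1 9 13)(2 5 7)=[0, 9, 5, 3, 4, 7, 6, 2, 8, 13, 10, 11, 12, 1]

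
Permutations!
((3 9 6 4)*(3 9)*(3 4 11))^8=(3 6 4 11 9)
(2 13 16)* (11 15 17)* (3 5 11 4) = [0, 1, 13, 5, 3, 11, 6, 7, 8, 9, 10, 15, 12, 16, 14, 17, 2, 4] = (2 13 16)(3 5 11 15 17 4)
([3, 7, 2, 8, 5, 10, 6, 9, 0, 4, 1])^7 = (0 3 8)(1 7 9 4 5 10)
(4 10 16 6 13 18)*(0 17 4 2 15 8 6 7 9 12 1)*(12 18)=(0 17 4 10 16 7 9 18 2 15 8 6 13 12 1)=[17, 0, 15, 3, 10, 5, 13, 9, 6, 18, 16, 11, 1, 12, 14, 8, 7, 4, 2]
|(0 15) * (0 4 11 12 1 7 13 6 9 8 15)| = 10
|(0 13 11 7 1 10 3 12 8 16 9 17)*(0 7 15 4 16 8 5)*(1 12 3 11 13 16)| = 35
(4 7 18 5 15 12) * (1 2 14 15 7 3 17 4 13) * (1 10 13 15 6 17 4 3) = [0, 2, 14, 4, 1, 7, 17, 18, 8, 9, 13, 11, 15, 10, 6, 12, 16, 3, 5] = (1 2 14 6 17 3 4)(5 7 18)(10 13)(12 15)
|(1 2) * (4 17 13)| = 6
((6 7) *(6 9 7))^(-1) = ((7 9))^(-1) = (7 9)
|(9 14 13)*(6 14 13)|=2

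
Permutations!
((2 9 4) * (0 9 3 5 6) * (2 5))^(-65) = ((0 9 4 5 6)(2 3))^(-65) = (9)(2 3)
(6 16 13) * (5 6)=[0, 1, 2, 3, 4, 6, 16, 7, 8, 9, 10, 11, 12, 5, 14, 15, 13]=(5 6 16 13)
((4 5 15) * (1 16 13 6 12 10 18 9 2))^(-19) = (1 2 9 18 10 12 6 13 16)(4 15 5)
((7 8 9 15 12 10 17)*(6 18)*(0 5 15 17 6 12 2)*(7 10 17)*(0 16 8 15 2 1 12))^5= ((0 5 2 16 8 9 7 15 1 12 17 10 6 18))^5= (0 9 17 5 7 10 2 15 6 16 1 18 8 12)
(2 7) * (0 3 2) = (0 3 2 7) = [3, 1, 7, 2, 4, 5, 6, 0]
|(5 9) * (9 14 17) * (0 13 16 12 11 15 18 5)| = 11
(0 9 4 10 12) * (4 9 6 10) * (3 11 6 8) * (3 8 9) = (0 9 3 11 6 10 12) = [9, 1, 2, 11, 4, 5, 10, 7, 8, 3, 12, 6, 0]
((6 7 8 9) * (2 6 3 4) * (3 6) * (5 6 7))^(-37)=(2 4 3)(5 6)(7 9 8)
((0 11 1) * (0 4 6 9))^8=((0 11 1 4 6 9))^8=(0 1 6)(4 9 11)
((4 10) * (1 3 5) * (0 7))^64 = ((0 7)(1 3 5)(4 10))^64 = (10)(1 3 5)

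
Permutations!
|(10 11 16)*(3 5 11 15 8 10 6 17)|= 6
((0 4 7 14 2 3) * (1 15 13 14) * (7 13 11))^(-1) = (0 3 2 14 13 4)(1 7 11 15)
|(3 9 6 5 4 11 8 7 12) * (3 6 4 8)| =|(3 9 4 11)(5 8 7 12 6)| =20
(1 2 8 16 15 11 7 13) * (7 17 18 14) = (1 2 8 16 15 11 17 18 14 7 13) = [0, 2, 8, 3, 4, 5, 6, 13, 16, 9, 10, 17, 12, 1, 7, 11, 15, 18, 14]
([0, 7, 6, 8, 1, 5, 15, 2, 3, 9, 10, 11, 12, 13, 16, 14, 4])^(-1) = [0, 4, 7, 8, 16, 5, 2, 1, 3, 9, 10, 11, 12, 13, 15, 6, 14]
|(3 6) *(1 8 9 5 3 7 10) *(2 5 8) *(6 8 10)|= 14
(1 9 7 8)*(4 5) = [0, 9, 2, 3, 5, 4, 6, 8, 1, 7] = (1 9 7 8)(4 5)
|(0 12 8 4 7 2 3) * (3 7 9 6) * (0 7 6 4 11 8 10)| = 12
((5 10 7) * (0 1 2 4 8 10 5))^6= ((0 1 2 4 8 10 7))^6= (0 7 10 8 4 2 1)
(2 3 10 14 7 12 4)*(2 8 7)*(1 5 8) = [0, 5, 3, 10, 1, 8, 6, 12, 7, 9, 14, 11, 4, 13, 2] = (1 5 8 7 12 4)(2 3 10 14)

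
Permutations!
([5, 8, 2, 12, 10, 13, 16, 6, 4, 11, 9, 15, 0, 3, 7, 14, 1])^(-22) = [3, 1, 2, 5, 4, 12, 6, 7, 8, 9, 10, 11, 13, 0, 14, 15, 16]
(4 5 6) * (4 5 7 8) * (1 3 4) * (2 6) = (1 3 4 7 8)(2 6 5) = [0, 3, 6, 4, 7, 2, 5, 8, 1]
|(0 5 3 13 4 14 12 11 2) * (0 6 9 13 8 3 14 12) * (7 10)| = |(0 5 14)(2 6 9 13 4 12 11)(3 8)(7 10)| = 42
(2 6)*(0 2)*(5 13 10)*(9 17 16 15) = [2, 1, 6, 3, 4, 13, 0, 7, 8, 17, 5, 11, 12, 10, 14, 9, 15, 16] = (0 2 6)(5 13 10)(9 17 16 15)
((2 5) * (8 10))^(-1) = (2 5)(8 10)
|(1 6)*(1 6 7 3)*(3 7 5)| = 3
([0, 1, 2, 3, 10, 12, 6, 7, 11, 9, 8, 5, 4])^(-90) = (12)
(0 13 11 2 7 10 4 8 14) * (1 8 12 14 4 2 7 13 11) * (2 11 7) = [7, 8, 13, 3, 12, 5, 6, 10, 4, 9, 11, 2, 14, 1, 0] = (0 7 10 11 2 13 1 8 4 12 14)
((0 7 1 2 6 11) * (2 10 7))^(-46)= (0 6)(1 7 10)(2 11)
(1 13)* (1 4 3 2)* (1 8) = (1 13 4 3 2 8) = [0, 13, 8, 2, 3, 5, 6, 7, 1, 9, 10, 11, 12, 4]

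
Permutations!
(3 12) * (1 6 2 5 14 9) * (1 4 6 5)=[0, 5, 1, 12, 6, 14, 2, 7, 8, 4, 10, 11, 3, 13, 9]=(1 5 14 9 4 6 2)(3 12)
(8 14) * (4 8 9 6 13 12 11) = (4 8 14 9 6 13 12 11) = [0, 1, 2, 3, 8, 5, 13, 7, 14, 6, 10, 4, 11, 12, 9]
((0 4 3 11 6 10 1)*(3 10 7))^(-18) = (0 10)(1 4)(3 6)(7 11)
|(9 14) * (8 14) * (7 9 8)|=|(7 9)(8 14)|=2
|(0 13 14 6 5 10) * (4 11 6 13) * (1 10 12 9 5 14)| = 24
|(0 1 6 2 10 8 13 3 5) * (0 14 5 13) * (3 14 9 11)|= |(0 1 6 2 10 8)(3 13 14 5 9 11)|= 6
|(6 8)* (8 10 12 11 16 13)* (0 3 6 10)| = 6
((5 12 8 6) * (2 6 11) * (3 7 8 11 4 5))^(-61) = ((2 6 3 7 8 4 5 12 11))^(-61) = (2 3 8 5 11 6 7 4 12)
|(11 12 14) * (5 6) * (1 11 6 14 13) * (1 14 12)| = |(1 11)(5 12 13 14 6)| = 10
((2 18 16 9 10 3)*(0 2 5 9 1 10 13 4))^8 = ((0 2 18 16 1 10 3 5 9 13 4))^8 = (0 9 10 18 4 5 1 2 13 3 16)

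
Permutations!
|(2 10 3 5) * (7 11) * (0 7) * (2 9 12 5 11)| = |(0 7 2 10 3 11)(5 9 12)| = 6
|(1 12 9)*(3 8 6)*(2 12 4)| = |(1 4 2 12 9)(3 8 6)| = 15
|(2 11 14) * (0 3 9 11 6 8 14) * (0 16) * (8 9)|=9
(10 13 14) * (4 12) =(4 12)(10 13 14) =[0, 1, 2, 3, 12, 5, 6, 7, 8, 9, 13, 11, 4, 14, 10]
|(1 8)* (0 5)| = 2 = |(0 5)(1 8)|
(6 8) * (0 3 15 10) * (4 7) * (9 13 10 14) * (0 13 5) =(0 3 15 14 9 5)(4 7)(6 8)(10 13) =[3, 1, 2, 15, 7, 0, 8, 4, 6, 5, 13, 11, 12, 10, 9, 14]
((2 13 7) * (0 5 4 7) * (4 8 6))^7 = (0 13 2 7 4 6 8 5)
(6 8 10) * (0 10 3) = (0 10 6 8 3) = [10, 1, 2, 0, 4, 5, 8, 7, 3, 9, 6]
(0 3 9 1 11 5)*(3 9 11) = (0 9 1 3 11 5) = [9, 3, 2, 11, 4, 0, 6, 7, 8, 1, 10, 5]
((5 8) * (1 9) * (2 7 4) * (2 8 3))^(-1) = ((1 9)(2 7 4 8 5 3))^(-1) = (1 9)(2 3 5 8 4 7)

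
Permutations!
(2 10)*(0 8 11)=[8, 1, 10, 3, 4, 5, 6, 7, 11, 9, 2, 0]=(0 8 11)(2 10)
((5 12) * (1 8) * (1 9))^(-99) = (5 12)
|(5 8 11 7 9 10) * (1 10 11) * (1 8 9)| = |(1 10 5 9 11 7)| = 6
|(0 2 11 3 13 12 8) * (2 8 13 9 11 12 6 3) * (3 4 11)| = 6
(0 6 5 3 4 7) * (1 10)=(0 6 5 3 4 7)(1 10)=[6, 10, 2, 4, 7, 3, 5, 0, 8, 9, 1]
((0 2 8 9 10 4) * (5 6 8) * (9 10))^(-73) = (0 8 2 10 5 4 6)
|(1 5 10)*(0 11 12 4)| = 12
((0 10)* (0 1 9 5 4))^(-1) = ((0 10 1 9 5 4))^(-1) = (0 4 5 9 1 10)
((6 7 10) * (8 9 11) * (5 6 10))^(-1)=(5 7 6)(8 11 9)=((5 6 7)(8 9 11))^(-1)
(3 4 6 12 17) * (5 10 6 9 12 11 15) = (3 4 9 12 17)(5 10 6 11 15) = [0, 1, 2, 4, 9, 10, 11, 7, 8, 12, 6, 15, 17, 13, 14, 5, 16, 3]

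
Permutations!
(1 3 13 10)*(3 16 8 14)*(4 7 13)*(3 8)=(1 16 3 4 7 13 10)(8 14)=[0, 16, 2, 4, 7, 5, 6, 13, 14, 9, 1, 11, 12, 10, 8, 15, 3]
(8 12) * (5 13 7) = (5 13 7)(8 12) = [0, 1, 2, 3, 4, 13, 6, 5, 12, 9, 10, 11, 8, 7]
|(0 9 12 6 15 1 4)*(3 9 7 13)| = |(0 7 13 3 9 12 6 15 1 4)| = 10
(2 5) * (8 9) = [0, 1, 5, 3, 4, 2, 6, 7, 9, 8] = (2 5)(8 9)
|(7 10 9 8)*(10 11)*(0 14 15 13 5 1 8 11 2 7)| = 42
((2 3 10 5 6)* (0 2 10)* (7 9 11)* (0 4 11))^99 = (0 2 3 4 11 7 9)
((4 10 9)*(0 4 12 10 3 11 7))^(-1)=((0 4 3 11 7)(9 12 10))^(-1)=(0 7 11 3 4)(9 10 12)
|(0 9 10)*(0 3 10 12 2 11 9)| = |(2 11 9 12)(3 10)| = 4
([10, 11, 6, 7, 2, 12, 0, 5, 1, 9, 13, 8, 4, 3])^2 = (0 13 7 12 2)(1 8 11)(3 5 4 6 10)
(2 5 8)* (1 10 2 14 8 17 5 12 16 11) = (1 10 2 12 16 11)(5 17)(8 14) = [0, 10, 12, 3, 4, 17, 6, 7, 14, 9, 2, 1, 16, 13, 8, 15, 11, 5]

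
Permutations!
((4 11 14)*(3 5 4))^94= (3 14 11 4 5)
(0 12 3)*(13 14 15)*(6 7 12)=(0 6 7 12 3)(13 14 15)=[6, 1, 2, 0, 4, 5, 7, 12, 8, 9, 10, 11, 3, 14, 15, 13]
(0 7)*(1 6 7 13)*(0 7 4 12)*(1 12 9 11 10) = [13, 6, 2, 3, 9, 5, 4, 7, 8, 11, 1, 10, 0, 12] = (0 13 12)(1 6 4 9 11 10)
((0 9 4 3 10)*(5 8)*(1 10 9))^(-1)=(0 10 1)(3 4 9)(5 8)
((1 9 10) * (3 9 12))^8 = (1 9 12 10 3)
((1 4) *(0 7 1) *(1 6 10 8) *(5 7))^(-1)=((0 5 7 6 10 8 1 4))^(-1)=(0 4 1 8 10 6 7 5)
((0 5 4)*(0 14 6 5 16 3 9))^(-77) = (0 9 3 16)(4 5 6 14)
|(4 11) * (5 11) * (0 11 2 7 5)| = |(0 11 4)(2 7 5)| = 3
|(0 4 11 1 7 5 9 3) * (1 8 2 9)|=21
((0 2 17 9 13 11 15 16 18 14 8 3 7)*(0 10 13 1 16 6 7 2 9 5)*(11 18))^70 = (0 1 11 6 10 18 8 2 5 9 16 15 7 13 14 3 17)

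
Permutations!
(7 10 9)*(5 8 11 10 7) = (5 8 11 10 9) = [0, 1, 2, 3, 4, 8, 6, 7, 11, 5, 9, 10]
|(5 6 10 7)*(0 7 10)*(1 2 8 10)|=|(0 7 5 6)(1 2 8 10)|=4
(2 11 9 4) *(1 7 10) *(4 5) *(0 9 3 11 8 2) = [9, 7, 8, 11, 0, 4, 6, 10, 2, 5, 1, 3] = (0 9 5 4)(1 7 10)(2 8)(3 11)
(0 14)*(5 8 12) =(0 14)(5 8 12) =[14, 1, 2, 3, 4, 8, 6, 7, 12, 9, 10, 11, 5, 13, 0]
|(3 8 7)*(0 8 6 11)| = 6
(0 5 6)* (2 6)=(0 5 2 6)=[5, 1, 6, 3, 4, 2, 0]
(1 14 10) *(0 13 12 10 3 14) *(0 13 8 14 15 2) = (0 8 14 3 15 2)(1 13 12 10) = [8, 13, 0, 15, 4, 5, 6, 7, 14, 9, 1, 11, 10, 12, 3, 2]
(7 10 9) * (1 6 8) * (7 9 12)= [0, 6, 2, 3, 4, 5, 8, 10, 1, 9, 12, 11, 7]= (1 6 8)(7 10 12)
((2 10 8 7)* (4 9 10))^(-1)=(2 7 8 10 9 4)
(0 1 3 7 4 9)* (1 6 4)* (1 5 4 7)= [6, 3, 2, 1, 9, 4, 7, 5, 8, 0]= (0 6 7 5 4 9)(1 3)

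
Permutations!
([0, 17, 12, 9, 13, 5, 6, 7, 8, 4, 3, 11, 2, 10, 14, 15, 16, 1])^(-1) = [0, 17, 12, 10, 9, 5, 6, 7, 8, 3, 13, 11, 2, 4, 14, 15, 16, 1]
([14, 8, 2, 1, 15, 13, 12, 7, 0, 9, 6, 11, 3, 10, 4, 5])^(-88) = (0 12 5)(1 10 4)(3 13 14)(6 15 8)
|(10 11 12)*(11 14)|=4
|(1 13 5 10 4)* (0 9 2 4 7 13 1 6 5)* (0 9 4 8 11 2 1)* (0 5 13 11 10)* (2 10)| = 42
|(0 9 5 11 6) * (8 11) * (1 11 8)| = |(0 9 5 1 11 6)| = 6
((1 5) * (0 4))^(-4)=(5)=((0 4)(1 5))^(-4)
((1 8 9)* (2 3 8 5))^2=((1 5 2 3 8 9))^2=(1 2 8)(3 9 5)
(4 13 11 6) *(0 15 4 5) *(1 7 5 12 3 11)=(0 15 4 13 1 7 5)(3 11 6 12)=[15, 7, 2, 11, 13, 0, 12, 5, 8, 9, 10, 6, 3, 1, 14, 4]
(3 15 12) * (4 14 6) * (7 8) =[0, 1, 2, 15, 14, 5, 4, 8, 7, 9, 10, 11, 3, 13, 6, 12] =(3 15 12)(4 14 6)(7 8)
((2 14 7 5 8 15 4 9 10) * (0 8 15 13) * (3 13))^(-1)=((0 8 3 13)(2 14 7 5 15 4 9 10))^(-1)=(0 13 3 8)(2 10 9 4 15 5 7 14)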